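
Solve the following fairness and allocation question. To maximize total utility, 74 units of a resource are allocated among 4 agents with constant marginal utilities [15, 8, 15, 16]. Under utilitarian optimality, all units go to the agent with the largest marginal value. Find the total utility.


Step 1: The marginal utilities are [15, 8, 15, 16]
Step 2: The highest marginal utility is 16
Step 3: All 74 units go to that agent
Step 4: Total utility = 16 * 74 = 1184

1184


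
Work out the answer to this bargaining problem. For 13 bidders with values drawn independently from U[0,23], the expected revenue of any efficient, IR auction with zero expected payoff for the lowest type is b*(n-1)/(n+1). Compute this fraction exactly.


Step 1: By Revenue Equivalence, expected revenue = b*(n-1)/(n+1)
Step 2: Substituting n = 13, b = 23
Step 3: Revenue = 23*(13-1)/(13+1) = 23*12/14
Step 4: Revenue = 276/14 = 138/7

138/7


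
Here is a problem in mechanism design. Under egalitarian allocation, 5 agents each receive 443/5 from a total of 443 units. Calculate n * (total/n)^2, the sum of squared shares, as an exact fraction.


Step 1: Each agent's share = 443/5
Step 2: Square of each share = (443/5)^2 = 196249/25
Step 3: Sum of squares = 5 * 196249/25 = 196249/5

196249/5


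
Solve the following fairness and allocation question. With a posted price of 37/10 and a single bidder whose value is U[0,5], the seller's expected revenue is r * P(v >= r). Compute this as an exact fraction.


Step 1: Posted price r = 37/10, value support [0,5]
Step 2: P(v >= r) = (5 - 37/10)/5 = 13/50
Step 3: Expected revenue = r * P(v >= r) = 37/10 * 13/50
Step 4: Revenue = 481/500

481/500


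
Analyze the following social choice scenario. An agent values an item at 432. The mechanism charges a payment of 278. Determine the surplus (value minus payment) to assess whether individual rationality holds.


Step 1: Surplus = value - payment = 432 - 278 = 154
Step 2: IR is satisfied (surplus >= 0)

154


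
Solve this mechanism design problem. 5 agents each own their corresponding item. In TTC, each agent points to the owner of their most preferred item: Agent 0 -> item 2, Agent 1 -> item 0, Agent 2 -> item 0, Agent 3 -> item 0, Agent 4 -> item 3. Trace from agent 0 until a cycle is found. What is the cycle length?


Step 1: Trace the pointer graph from agent 0: 0 -> 2 -> 0
Step 2: A cycle is detected when we revisit agent 0
Step 3: The cycle is: 0 -> 2 -> 0
Step 4: Cycle length = 2

2


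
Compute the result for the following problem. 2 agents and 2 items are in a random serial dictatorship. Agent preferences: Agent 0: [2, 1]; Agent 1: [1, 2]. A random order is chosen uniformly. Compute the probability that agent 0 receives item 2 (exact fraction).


Step 1: Agent 0 wants item 2
Step 2: There are 2 possible orderings of agents
Step 3: In 2 orderings, agent 0 gets item 2
Step 4: Probability = 2/2 = 1

1


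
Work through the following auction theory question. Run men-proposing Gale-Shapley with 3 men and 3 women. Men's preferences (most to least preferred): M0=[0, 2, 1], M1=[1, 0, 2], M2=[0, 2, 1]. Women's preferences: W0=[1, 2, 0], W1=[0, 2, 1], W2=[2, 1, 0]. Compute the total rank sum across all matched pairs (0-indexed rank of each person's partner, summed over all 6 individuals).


Step 1: Run Gale-Shapley (men propose, women hold best offer):
  M0 proposes to W0; she accepts
  M1 proposes to W1; she accepts
  M2 proposes to W0; she switches from M0
  M0 proposes to W2; she accepts
Step 2: Final matching: W0-M2, W1-M1, W2-M0
Step 3: 0-indexed ranks (man's rank of his match, then woman's): 0 + 1 + 0 + 2 + 1 + 2
Step 4: Total rank sum = 6

6


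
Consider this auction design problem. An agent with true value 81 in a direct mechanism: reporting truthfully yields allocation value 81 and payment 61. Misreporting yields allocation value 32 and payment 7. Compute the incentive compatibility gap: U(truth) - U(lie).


Step 1: U(truth) = value - payment = 81 - 61 = 20
Step 2: U(lie) = allocation - payment = 32 - 7 = 25
Step 3: IC gap = 20 - 25 = -5

-5


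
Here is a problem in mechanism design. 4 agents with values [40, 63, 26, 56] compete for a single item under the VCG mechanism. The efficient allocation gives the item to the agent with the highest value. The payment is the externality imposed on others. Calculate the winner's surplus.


Step 1: The winner is the agent with the highest value: agent 1 with value 63
Step 2: Values of other agents: [40, 26, 56]
Step 3: VCG payment = max of others' values = 56
Step 4: Surplus = 63 - 56 = 7

7


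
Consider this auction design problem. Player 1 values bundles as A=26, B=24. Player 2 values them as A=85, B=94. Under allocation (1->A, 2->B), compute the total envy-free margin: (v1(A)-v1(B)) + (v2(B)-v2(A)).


Step 1: Player 1's margin = v1(A) - v1(B) = 26 - 24 = 2
Step 2: Player 2's margin = v2(B) - v2(A) = 94 - 85 = 9
Step 3: Total margin = 2 + 9 = 11

11


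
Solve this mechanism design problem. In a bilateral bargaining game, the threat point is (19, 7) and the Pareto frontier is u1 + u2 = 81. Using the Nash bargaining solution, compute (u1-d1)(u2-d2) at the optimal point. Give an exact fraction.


Step 1: The Nash solution splits surplus symmetrically above the disagreement point
Step 2: u1 = (total + d1 - d2)/2 = (81 + 19 - 7)/2 = 93/2
Step 3: u2 = (total - d1 + d2)/2 = (81 - 19 + 7)/2 = 69/2
Step 4: Nash product = (93/2 - 19) * (69/2 - 7)
Step 5: = 55/2 * 55/2 = 3025/4

3025/4


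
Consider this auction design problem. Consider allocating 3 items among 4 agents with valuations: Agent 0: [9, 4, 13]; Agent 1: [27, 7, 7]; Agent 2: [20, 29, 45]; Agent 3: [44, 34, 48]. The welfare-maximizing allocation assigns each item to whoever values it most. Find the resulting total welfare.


Step 1: For each item, find the maximum value among all agents.
Step 2: Item 0 -> Agent 3 (value 44)
Step 3: Item 1 -> Agent 3 (value 34)
Step 4: Item 2 -> Agent 3 (value 48)
Step 5: Total welfare = 44 + 34 + 48 = 126

126


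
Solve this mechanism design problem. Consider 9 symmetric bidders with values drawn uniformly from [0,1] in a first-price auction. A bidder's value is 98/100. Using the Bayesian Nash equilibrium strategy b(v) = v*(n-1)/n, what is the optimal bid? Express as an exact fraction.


Step 1: The symmetric BNE bidding function is b(v) = v * (n-1) / n
Step 2: Substitute v = 49/50 and n = 9
Step 3: b = 49/50 * 8/9
Step 4: b = 196/225

196/225


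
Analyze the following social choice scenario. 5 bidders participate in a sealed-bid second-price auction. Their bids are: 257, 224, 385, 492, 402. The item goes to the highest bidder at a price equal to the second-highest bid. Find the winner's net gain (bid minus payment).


Step 1: Sort bids in descending order: 492, 402, 385, 257, 224
Step 2: The winning bid is the highest: 492
Step 3: The payment equals the second-highest bid: 402
Step 4: Surplus = winner's bid - payment = 492 - 402 = 90

90


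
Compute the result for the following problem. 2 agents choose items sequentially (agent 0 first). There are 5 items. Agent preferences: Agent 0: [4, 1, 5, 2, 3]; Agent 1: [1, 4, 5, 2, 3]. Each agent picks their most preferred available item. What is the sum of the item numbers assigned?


Step 1: Agent 0 picks item 4
Step 2: Agent 1 picks item 1
Step 3: Sum = 4 + 1 = 5

5


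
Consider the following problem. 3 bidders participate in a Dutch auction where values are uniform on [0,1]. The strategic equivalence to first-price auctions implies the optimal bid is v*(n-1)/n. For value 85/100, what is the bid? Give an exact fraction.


Step 1: Dutch auctions are strategically equivalent to first-price auctions
Step 2: The equilibrium bid is b(v) = v*(n-1)/n
Step 3: b = 17/20 * 2/3
Step 4: b = 17/30

17/30


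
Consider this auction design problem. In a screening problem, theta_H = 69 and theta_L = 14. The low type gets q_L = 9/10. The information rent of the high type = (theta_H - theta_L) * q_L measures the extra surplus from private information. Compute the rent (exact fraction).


Step 1: theta_H - theta_L = 69 - 14 = 55
Step 2: Information rent = (theta_H - theta_L) * q_L
Step 3: = 55 * 9/10
Step 4: = 99/2

99/2


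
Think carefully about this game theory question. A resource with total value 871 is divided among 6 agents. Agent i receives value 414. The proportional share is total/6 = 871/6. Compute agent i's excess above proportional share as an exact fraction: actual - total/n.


Step 1: Proportional share = 871/6
Step 2: Agent's actual allocation = 414
Step 3: Excess = 414 - 871/6 = 1613/6

1613/6


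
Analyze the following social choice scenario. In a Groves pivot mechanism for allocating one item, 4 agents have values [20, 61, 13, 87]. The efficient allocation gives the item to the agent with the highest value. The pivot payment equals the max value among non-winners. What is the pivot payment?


Step 1: The efficient winner is agent 3 with value 87
Step 2: Other agents' values: [20, 61, 13]
Step 3: Pivot payment = max(others) = 61
Step 4: The winner pays 61

61


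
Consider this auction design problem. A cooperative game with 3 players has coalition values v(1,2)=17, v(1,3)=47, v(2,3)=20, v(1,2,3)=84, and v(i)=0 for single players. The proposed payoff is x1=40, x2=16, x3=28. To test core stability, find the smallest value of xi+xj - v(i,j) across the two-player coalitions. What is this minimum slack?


Step 1: Slack for coalition (1,2): x1+x2 - v12 = 56 - 17 = 39
Step 2: Slack for coalition (1,3): x1+x3 - v13 = 68 - 47 = 21
Step 3: Slack for coalition (2,3): x2+x3 - v23 = 44 - 20 = 24
Step 4: Minimum slack = min(39, 21, 24) = 21, attained by (1,3); no pair can gain by deviating, so the allocation is in the core

21


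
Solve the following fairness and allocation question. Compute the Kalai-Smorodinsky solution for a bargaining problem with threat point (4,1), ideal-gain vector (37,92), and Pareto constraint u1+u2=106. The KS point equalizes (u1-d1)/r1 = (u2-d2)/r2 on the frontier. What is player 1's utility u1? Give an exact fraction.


Step 1: At the KS point, (u1-d1)/r1 = (u2-d2)/r2 = t and u1+u2 = 106
Step 2: u1 = d1 + r1*t and u2 = d2 + r2*t, so (d1 + r1*t) + (d2 + r2*t) = 106
Step 3: t = (106 - 4 - 1)/(37 + 92) = 101/129
Step 4: u1 = d1 + r1*t = 4 + 37 * 101/129 = 4253/129
Step 5: (Check: u2 = d2 + r2*t = 9421/129; u1+u2 = 4253/129 + 9421/129 = 106, on the frontier.)

4253/129


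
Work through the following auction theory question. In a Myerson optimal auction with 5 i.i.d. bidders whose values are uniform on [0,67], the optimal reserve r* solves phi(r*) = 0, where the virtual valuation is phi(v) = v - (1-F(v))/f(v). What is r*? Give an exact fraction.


Step 1: For U[0,67], F(v) = v/67 and f(v) = 1/67
Step 2: phi(v) = v - (1 - v/67)/(1/67) = v - (67 - v) = 2v - 67
Step 3: Set phi(r*) = 0: 2r* - 67 = 0
Step 4: r* = 67/2 (the number of bidders n = 5 does not enter)

67/2


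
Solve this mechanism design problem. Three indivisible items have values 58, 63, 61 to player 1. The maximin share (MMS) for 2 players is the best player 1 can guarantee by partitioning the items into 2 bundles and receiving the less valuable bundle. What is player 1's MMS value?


Step 1: Item values = 58, 63, 61
Step 2: Enumerate all 2-bundle partitions and take the smaller bundle:
  Partition 1: {58} vs {63,61} -> bundles 58, 124; min = 58
  Partition 2: {63} vs {58,61} -> bundles 63, 119; min = 63
  Partition 3: {61} vs {58,63} -> bundles 61, 121; min = 61
Step 3: MMS = max(58, 63, 61) = 63

63


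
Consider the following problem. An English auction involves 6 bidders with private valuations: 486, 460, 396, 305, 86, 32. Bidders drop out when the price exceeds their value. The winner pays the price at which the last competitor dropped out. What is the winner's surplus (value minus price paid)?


Step 1: Identify the highest value: 486
Step 2: Identify the second-highest value: 460
Step 3: The final price = second-highest value = 460
Step 4: Surplus = 486 - 460 = 26

26


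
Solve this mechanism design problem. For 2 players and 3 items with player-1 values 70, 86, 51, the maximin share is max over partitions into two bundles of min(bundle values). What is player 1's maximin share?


Step 1: Item values = 70, 86, 51
Step 2: Enumerate all 2-bundle partitions and take the smaller bundle:
  Partition 1: {70} vs {86,51} -> bundles 70, 137; min = 70
  Partition 2: {86} vs {70,51} -> bundles 86, 121; min = 86
  Partition 3: {51} vs {70,86} -> bundles 51, 156; min = 51
Step 3: MMS = max(70, 86, 51) = 86

86


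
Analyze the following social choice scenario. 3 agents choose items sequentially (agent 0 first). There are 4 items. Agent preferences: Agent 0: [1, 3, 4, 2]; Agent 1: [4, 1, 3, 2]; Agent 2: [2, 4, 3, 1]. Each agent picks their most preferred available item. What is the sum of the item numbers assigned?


Step 1: Agent 0 picks item 1
Step 2: Agent 1 picks item 4
Step 3: Agent 2 picks item 2
Step 4: Sum = 1 + 4 + 2 = 7

7


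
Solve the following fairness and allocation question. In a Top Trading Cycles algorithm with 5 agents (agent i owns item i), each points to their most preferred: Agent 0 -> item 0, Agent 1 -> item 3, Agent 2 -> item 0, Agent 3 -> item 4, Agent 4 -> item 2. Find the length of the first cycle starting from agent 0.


Step 1: Trace the pointer graph from agent 0: 0 -> 0
Step 2: A cycle is detected when we revisit agent 0
Step 3: The cycle is: 0 -> 0
Step 4: Cycle length = 1

1


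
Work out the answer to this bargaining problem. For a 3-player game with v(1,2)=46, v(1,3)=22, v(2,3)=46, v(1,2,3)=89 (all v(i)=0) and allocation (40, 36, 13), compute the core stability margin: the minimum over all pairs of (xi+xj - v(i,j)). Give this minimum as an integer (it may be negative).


Step 1: Slack for coalition (1,2): x1+x2 - v12 = 76 - 46 = 30
Step 2: Slack for coalition (1,3): x1+x3 - v13 = 53 - 22 = 31
Step 3: Slack for coalition (2,3): x2+x3 - v23 = 49 - 46 = 3
Step 4: Minimum slack = min(30, 31, 3) = 3, attained by (2,3); no pair can gain by deviating, so the allocation is in the core

3


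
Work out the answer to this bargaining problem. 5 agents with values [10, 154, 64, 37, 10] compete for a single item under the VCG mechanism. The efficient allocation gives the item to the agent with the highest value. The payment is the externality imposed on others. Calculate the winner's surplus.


Step 1: The winner is the agent with the highest value: agent 1 with value 154
Step 2: Values of other agents: [10, 64, 37, 10]
Step 3: VCG payment = max of others' values = 64
Step 4: Surplus = 154 - 64 = 90

90


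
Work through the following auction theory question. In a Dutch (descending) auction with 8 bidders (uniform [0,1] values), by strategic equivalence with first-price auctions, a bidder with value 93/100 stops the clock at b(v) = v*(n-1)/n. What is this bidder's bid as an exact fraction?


Step 1: Dutch auctions are strategically equivalent to first-price auctions
Step 2: The equilibrium bid is b(v) = v*(n-1)/n
Step 3: b = 93/100 * 7/8
Step 4: b = 651/800

651/800


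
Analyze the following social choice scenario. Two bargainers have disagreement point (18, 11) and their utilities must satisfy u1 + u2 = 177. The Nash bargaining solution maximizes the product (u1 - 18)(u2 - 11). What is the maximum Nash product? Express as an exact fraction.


Step 1: The Nash solution splits surplus symmetrically above the disagreement point
Step 2: u1 = (total + d1 - d2)/2 = (177 + 18 - 11)/2 = 92
Step 3: u2 = (total - d1 + d2)/2 = (177 - 18 + 11)/2 = 85
Step 4: Nash product = (92 - 18) * (85 - 11)
Step 5: = 74 * 74 = 5476

5476


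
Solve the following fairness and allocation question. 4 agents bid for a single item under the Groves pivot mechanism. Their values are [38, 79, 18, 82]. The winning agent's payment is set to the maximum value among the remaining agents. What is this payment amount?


Step 1: The efficient winner is agent 3 with value 82
Step 2: Other agents' values: [38, 79, 18]
Step 3: Pivot payment = max(others) = 79
Step 4: The winner pays 79

79


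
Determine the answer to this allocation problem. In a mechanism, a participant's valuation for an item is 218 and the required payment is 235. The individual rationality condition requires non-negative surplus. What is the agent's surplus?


Step 1: Surplus = value - payment = 218 - 235 = -17
Step 2: IR is violated (surplus < 0)

-17


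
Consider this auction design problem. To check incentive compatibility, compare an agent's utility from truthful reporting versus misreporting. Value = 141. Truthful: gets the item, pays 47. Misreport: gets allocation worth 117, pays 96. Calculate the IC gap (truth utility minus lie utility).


Step 1: U(truth) = value - payment = 141 - 47 = 94
Step 2: U(lie) = allocation - payment = 117 - 96 = 21
Step 3: IC gap = 94 - 21 = 73

73


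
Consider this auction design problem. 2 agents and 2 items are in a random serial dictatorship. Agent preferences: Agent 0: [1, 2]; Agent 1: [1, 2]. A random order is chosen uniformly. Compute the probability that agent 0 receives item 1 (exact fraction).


Step 1: Agent 0 wants item 1
Step 2: There are 2 possible orderings of agents
Step 3: In 1 orderings, agent 0 gets item 1
Step 4: Probability = 1/2

1/2


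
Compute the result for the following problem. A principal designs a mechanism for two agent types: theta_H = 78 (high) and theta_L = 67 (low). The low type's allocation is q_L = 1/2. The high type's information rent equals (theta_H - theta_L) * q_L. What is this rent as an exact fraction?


Step 1: theta_H - theta_L = 78 - 67 = 11
Step 2: Information rent = (theta_H - theta_L) * q_L
Step 3: = 11 * 1/2
Step 4: = 11/2

11/2


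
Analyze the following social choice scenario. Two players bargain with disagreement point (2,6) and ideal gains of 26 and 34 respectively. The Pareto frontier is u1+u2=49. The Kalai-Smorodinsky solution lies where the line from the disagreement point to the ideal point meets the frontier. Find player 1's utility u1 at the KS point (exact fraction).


Step 1: At the KS point, (u1-d1)/r1 = (u2-d2)/r2 = t and u1+u2 = 49
Step 2: u1 = d1 + r1*t and u2 = d2 + r2*t, so (d1 + r1*t) + (d2 + r2*t) = 49
Step 3: t = (49 - 2 - 6)/(26 + 34) = 41/60
Step 4: u1 = d1 + r1*t = 2 + 26 * 41/60 = 593/30
Step 5: (Check: u2 = d2 + r2*t = 877/30; u1+u2 = 593/30 + 877/30 = 49, on the frontier.)

593/30


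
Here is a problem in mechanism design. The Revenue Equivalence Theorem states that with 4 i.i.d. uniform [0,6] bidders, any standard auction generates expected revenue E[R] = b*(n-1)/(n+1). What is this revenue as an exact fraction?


Step 1: By Revenue Equivalence, expected revenue = b*(n-1)/(n+1)
Step 2: Substituting n = 4, b = 6
Step 3: Revenue = 6*(4-1)/(4+1) = 6*3/5
Step 4: Revenue = 18/5

18/5


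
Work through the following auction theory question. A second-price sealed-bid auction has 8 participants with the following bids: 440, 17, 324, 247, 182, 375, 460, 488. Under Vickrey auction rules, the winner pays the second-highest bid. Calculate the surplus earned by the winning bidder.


Step 1: Sort bids in descending order: 488, 460, 440, 375, 324, 247, 182, 17
Step 2: The winning bid is the highest: 488
Step 3: The payment equals the second-highest bid: 460
Step 4: Surplus = winner's bid - payment = 488 - 460 = 28

28


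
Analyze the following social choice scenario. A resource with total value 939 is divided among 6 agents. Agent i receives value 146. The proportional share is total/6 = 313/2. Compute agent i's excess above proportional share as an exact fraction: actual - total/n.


Step 1: Proportional share = 939/6 = 313/2
Step 2: Agent's actual allocation = 146
Step 3: Excess = 146 - 313/2 = -21/2

-21/2


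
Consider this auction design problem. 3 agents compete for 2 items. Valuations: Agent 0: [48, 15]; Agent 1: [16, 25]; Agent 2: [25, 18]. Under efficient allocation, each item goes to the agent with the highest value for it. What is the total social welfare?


Step 1: For each item, find the maximum value among all agents.
Step 2: Item 0 -> Agent 0 (value 48)
Step 3: Item 1 -> Agent 1 (value 25)
Step 4: Total welfare = 48 + 25 = 73

73


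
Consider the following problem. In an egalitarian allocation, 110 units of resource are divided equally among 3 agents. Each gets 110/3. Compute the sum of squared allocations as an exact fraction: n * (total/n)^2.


Step 1: Each agent's share = 110/3
Step 2: Square of each share = (110/3)^2 = 12100/9
Step 3: Sum of squares = 3 * 12100/9 = 12100/3

12100/3


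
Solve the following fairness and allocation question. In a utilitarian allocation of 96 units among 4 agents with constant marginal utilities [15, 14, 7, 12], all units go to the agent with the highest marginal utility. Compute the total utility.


Step 1: The marginal utilities are [15, 14, 7, 12]
Step 2: The highest marginal utility is 15
Step 3: All 96 units go to that agent
Step 4: Total utility = 15 * 96 = 1440

1440


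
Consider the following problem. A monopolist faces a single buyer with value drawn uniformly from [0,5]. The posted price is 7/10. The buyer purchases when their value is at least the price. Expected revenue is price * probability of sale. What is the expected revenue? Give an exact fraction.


Step 1: Posted price r = 7/10, value support [0,5]
Step 2: P(v >= r) = (5 - 7/10)/5 = 43/50
Step 3: Expected revenue = r * P(v >= r) = 7/10 * 43/50
Step 4: Revenue = 301/500

301/500


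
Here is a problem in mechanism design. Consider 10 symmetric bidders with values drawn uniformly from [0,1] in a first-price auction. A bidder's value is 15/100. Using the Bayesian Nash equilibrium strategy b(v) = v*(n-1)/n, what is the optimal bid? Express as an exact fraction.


Step 1: The symmetric BNE bidding function is b(v) = v * (n-1) / n
Step 2: Substitute v = 3/20 and n = 10
Step 3: b = 3/20 * 9/10
Step 4: b = 27/200

27/200


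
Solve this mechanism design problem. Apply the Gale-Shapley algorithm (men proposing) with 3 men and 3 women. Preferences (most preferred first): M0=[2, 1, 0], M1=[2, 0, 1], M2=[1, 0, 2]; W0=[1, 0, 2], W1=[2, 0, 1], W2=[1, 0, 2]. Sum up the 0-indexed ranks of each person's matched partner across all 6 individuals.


Step 1: Run Gale-Shapley (men propose, women hold best offer):
  M0 proposes to W2; she accepts
  M1 proposes to W2; she switches from M0
  M2 proposes to W1; she accepts
  M0 proposes to W1; rejected
  M0 proposes to W0; she accepts
Step 2: Final matching: W0-M0, W1-M2, W2-M1
Step 3: 0-indexed ranks (man's rank of his match, then woman's): 2 + 1 + 0 + 0 + 0 + 0
Step 4: Total rank sum = 3

3


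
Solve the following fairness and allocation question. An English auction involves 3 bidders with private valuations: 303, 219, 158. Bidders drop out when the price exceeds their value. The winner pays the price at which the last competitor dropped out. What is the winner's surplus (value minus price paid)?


Step 1: Identify the highest value: 303
Step 2: Identify the second-highest value: 219
Step 3: The final price = second-highest value = 219
Step 4: Surplus = 303 - 219 = 84

84


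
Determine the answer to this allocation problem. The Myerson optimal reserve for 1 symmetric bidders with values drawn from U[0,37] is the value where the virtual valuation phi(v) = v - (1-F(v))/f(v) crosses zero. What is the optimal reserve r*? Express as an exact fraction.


Step 1: For U[0,37], F(v) = v/37 and f(v) = 1/37
Step 2: phi(v) = v - (1 - v/37)/(1/37) = v - (37 - v) = 2v - 37
Step 3: Set phi(r*) = 0: 2r* - 37 = 0
Step 4: r* = 37/2 (the number of bidders n = 1 does not enter)

37/2


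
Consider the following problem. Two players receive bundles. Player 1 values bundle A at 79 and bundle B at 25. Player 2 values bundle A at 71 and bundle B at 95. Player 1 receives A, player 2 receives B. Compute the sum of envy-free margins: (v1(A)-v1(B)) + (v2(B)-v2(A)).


Step 1: Player 1's margin = v1(A) - v1(B) = 79 - 25 = 54
Step 2: Player 2's margin = v2(B) - v2(A) = 95 - 71 = 24
Step 3: Total margin = 54 + 24 = 78

78


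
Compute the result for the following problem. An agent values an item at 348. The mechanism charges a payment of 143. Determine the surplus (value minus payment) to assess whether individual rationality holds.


Step 1: Surplus = value - payment = 348 - 143 = 205
Step 2: IR is satisfied (surplus >= 0)

205


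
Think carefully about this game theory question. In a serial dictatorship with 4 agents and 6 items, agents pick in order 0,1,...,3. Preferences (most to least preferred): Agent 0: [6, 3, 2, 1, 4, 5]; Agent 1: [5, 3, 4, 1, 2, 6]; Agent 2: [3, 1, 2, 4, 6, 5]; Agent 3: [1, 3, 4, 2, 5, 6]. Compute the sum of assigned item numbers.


Step 1: Agent 0 picks item 6
Step 2: Agent 1 picks item 5
Step 3: Agent 2 picks item 3
Step 4: Agent 3 picks item 1
Step 5: Sum = 6 + 5 + 3 + 1 = 15

15


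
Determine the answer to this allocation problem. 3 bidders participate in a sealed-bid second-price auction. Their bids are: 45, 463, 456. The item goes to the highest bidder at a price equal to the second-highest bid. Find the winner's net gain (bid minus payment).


Step 1: Sort bids in descending order: 463, 456, 45
Step 2: The winning bid is the highest: 463
Step 3: The payment equals the second-highest bid: 456
Step 4: Surplus = winner's bid - payment = 463 - 456 = 7

7


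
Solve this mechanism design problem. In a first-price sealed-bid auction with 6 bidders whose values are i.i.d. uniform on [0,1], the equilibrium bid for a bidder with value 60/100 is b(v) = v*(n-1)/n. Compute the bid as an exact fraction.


Step 1: The symmetric BNE bidding function is b(v) = v * (n-1) / n
Step 2: Substitute v = 3/5 and n = 6
Step 3: b = 3/5 * 5/6
Step 4: b = 1/2

1/2


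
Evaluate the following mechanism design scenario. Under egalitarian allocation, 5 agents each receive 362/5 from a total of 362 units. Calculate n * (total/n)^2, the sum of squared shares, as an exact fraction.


Step 1: Each agent's share = 362/5
Step 2: Square of each share = (362/5)^2 = 131044/25
Step 3: Sum of squares = 5 * 131044/25 = 131044/5

131044/5


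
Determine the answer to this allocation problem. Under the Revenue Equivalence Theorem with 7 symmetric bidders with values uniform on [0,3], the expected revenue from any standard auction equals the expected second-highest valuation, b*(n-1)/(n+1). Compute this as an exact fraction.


Step 1: By Revenue Equivalence, expected revenue = b*(n-1)/(n+1)
Step 2: Substituting n = 7, b = 3
Step 3: Revenue = 3*(7-1)/(7+1) = 3*6/8
Step 4: Revenue = 18/8 = 9/4

9/4


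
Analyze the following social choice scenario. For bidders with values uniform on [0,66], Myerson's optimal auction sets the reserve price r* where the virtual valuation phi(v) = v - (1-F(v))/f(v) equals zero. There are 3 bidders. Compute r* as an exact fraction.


Step 1: For U[0,66], F(v) = v/66 and f(v) = 1/66
Step 2: phi(v) = v - (1 - v/66)/(1/66) = v - (66 - v) = 2v - 66
Step 3: Set phi(r*) = 0: 2r* - 66 = 0
Step 4: r* = 66/2 = 33 (the number of bidders n = 3 does not enter)

33


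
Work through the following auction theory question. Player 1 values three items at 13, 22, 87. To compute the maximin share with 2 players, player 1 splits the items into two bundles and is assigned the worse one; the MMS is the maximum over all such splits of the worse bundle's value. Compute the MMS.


Step 1: Item values = 13, 22, 87
Step 2: Enumerate all 2-bundle partitions and take the smaller bundle:
  Partition 1: {13} vs {22,87} -> bundles 13, 109; min = 13
  Partition 2: {22} vs {13,87} -> bundles 22, 100; min = 22
  Partition 3: {87} vs {13,22} -> bundles 87, 35; min = 35
Step 3: MMS = max(13, 22, 35) = 35

35


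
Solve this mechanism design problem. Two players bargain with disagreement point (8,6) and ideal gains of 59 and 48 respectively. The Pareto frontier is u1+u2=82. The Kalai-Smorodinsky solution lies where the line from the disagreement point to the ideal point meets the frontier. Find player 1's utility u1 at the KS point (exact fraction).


Step 1: At the KS point, (u1-d1)/r1 = (u2-d2)/r2 = t and u1+u2 = 82
Step 2: u1 = d1 + r1*t and u2 = d2 + r2*t, so (d1 + r1*t) + (d2 + r2*t) = 82
Step 3: t = (82 - 8 - 6)/(59 + 48) = 68/107
Step 4: u1 = d1 + r1*t = 8 + 59 * 68/107 = 4868/107
Step 5: (Check: u2 = d2 + r2*t = 3906/107; u1+u2 = 4868/107 + 3906/107 = 82, on the frontier.)

4868/107


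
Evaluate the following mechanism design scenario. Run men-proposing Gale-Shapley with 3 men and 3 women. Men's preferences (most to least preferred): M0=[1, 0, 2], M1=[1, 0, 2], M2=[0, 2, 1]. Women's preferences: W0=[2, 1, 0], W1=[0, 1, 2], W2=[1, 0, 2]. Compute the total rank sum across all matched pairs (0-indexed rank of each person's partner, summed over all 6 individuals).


Step 1: Run Gale-Shapley (men propose, women hold best offer):
  M0 proposes to W1; she accepts
  M1 proposes to W1; rejected
  M1 proposes to W0; she accepts
  M2 proposes to W0; she switches from M1
  M1 proposes to W2; she accepts
Step 2: Final matching: W0-M2, W1-M0, W2-M1
Step 3: 0-indexed ranks (man's rank of his match, then woman's): 0 + 0 + 0 + 0 + 2 + 0
Step 4: Total rank sum = 2

2


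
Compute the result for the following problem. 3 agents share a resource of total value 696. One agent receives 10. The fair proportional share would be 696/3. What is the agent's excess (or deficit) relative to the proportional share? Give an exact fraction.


Step 1: Proportional share = 696/3 = 232
Step 2: Agent's actual allocation = 10
Step 3: Excess = 10 - 232 = -222

-222


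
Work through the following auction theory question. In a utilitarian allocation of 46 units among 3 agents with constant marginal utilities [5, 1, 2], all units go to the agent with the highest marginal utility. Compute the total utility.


Step 1: The marginal utilities are [5, 1, 2]
Step 2: The highest marginal utility is 5
Step 3: All 46 units go to that agent
Step 4: Total utility = 5 * 46 = 230

230


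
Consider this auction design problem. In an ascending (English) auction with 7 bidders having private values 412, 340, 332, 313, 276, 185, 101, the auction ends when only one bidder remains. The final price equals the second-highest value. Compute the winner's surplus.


Step 1: Identify the highest value: 412
Step 2: Identify the second-highest value: 340
Step 3: The final price = second-highest value = 340
Step 4: Surplus = 412 - 340 = 72

72


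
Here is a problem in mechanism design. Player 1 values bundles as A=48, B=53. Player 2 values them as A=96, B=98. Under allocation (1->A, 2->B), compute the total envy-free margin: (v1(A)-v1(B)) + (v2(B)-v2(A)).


Step 1: Player 1's margin = v1(A) - v1(B) = 48 - 53 = -5
Step 2: Player 2's margin = v2(B) - v2(A) = 98 - 96 = 2
Step 3: Total margin = -5 + 2 = -3

-3


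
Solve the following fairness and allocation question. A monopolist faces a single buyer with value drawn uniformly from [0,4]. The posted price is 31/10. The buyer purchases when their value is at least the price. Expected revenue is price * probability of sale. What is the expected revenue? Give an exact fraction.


Step 1: Posted price r = 31/10, value support [0,4]
Step 2: P(v >= r) = (4 - 31/10)/4 = 9/40
Step 3: Expected revenue = r * P(v >= r) = 31/10 * 9/40
Step 4: Revenue = 279/400

279/400


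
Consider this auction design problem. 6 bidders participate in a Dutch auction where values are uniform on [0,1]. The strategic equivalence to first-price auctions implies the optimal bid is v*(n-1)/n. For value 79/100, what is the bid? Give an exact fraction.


Step 1: Dutch auctions are strategically equivalent to first-price auctions
Step 2: The equilibrium bid is b(v) = v*(n-1)/n
Step 3: b = 79/100 * 5/6
Step 4: b = 79/120

79/120


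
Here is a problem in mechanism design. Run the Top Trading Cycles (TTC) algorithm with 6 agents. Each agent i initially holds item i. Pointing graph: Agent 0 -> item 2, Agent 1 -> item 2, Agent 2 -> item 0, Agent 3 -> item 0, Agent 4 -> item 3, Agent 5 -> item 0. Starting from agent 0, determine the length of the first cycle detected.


Step 1: Trace the pointer graph from agent 0: 0 -> 2 -> 0
Step 2: A cycle is detected when we revisit agent 0
Step 3: The cycle is: 0 -> 2 -> 0
Step 4: Cycle length = 2

2


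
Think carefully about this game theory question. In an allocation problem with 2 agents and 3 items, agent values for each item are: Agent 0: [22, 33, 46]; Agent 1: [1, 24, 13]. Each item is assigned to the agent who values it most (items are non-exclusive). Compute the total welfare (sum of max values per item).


Step 1: For each item, find the maximum value among all agents.
Step 2: Item 0 -> Agent 0 (value 22)
Step 3: Item 1 -> Agent 0 (value 33)
Step 4: Item 2 -> Agent 0 (value 46)
Step 5: Total welfare = 22 + 33 + 46 = 101

101


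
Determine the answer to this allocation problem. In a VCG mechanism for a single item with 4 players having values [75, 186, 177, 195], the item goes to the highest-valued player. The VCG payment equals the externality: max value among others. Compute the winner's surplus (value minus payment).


Step 1: The winner is the agent with the highest value: agent 3 with value 195
Step 2: Values of other agents: [75, 186, 177]
Step 3: VCG payment = max of others' values = 186
Step 4: Surplus = 195 - 186 = 9

9


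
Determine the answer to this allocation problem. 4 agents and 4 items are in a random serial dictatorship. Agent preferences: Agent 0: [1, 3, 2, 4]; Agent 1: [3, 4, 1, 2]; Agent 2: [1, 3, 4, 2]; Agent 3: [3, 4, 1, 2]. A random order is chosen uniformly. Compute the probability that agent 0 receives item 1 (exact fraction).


Step 1: Agent 0 wants item 1
Step 2: There are 24 possible orderings of agents
Step 3: In 12 orderings, agent 0 gets item 1
Step 4: Probability = 12/24 = 1/2

1/2


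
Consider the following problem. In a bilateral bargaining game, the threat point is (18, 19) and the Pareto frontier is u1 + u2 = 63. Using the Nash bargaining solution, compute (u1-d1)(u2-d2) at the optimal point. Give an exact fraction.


Step 1: The Nash solution splits surplus symmetrically above the disagreement point
Step 2: u1 = (total + d1 - d2)/2 = (63 + 18 - 19)/2 = 31
Step 3: u2 = (total - d1 + d2)/2 = (63 - 18 + 19)/2 = 32
Step 4: Nash product = (31 - 18) * (32 - 19)
Step 5: = 13 * 13 = 169

169


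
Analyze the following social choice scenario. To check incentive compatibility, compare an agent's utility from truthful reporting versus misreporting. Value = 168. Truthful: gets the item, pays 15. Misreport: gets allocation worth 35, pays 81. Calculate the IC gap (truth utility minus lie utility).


Step 1: U(truth) = value - payment = 168 - 15 = 153
Step 2: U(lie) = allocation - payment = 35 - 81 = -46
Step 3: IC gap = 153 - (-46) = 199

199


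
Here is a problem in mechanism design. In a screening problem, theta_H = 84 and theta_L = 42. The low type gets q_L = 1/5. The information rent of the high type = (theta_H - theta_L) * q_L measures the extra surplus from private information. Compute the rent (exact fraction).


Step 1: theta_H - theta_L = 84 - 42 = 42
Step 2: Information rent = (theta_H - theta_L) * q_L
Step 3: = 42 * 1/5
Step 4: = 42/5

42/5


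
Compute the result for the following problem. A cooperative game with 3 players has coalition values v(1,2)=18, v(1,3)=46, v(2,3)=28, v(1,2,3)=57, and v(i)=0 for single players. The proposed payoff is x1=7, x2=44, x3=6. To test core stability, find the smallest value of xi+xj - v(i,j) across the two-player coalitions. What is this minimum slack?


Step 1: Slack for coalition (1,2): x1+x2 - v12 = 51 - 18 = 33
Step 2: Slack for coalition (1,3): x1+x3 - v13 = 13 - 46 = -33
Step 3: Slack for coalition (2,3): x2+x3 - v23 = 50 - 28 = 22
Step 4: Minimum slack = min(33, -33, 22) = -33, attained by (1,3); coalition (1,3) can block (slack < 0), so the allocation is not in the core

-33


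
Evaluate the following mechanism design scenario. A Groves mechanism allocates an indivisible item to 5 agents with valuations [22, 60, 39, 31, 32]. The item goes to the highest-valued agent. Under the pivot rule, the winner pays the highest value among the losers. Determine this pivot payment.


Step 1: The efficient winner is agent 1 with value 60
Step 2: Other agents' values: [22, 39, 31, 32]
Step 3: Pivot payment = max(others) = 39
Step 4: The winner pays 39

39


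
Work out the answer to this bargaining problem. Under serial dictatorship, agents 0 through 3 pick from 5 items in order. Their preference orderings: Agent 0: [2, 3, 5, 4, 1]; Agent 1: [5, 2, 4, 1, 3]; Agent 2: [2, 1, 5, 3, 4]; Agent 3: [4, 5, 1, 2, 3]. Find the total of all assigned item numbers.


Step 1: Agent 0 picks item 2
Step 2: Agent 1 picks item 5
Step 3: Agent 2 picks item 1
Step 4: Agent 3 picks item 4
Step 5: Sum = 2 + 5 + 1 + 4 = 12

12


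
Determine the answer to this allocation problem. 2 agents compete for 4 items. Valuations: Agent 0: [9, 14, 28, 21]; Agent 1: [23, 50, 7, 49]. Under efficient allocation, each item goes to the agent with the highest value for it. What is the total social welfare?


Step 1: For each item, find the maximum value among all agents.
Step 2: Item 0 -> Agent 1 (value 23)
Step 3: Item 1 -> Agent 1 (value 50)
Step 4: Item 2 -> Agent 0 (value 28)
Step 5: Item 3 -> Agent 1 (value 49)
Step 6: Total welfare = 23 + 50 + 28 + 49 = 150

150


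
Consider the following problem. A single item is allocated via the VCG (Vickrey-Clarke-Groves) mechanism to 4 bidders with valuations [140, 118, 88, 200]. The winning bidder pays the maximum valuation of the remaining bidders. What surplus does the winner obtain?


Step 1: The winner is the agent with the highest value: agent 3 with value 200
Step 2: Values of other agents: [140, 118, 88]
Step 3: VCG payment = max of others' values = 140
Step 4: Surplus = 200 - 140 = 60

60


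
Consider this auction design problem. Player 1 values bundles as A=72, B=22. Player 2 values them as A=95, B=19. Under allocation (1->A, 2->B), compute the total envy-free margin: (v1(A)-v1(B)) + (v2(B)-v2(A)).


Step 1: Player 1's margin = v1(A) - v1(B) = 72 - 22 = 50
Step 2: Player 2's margin = v2(B) - v2(A) = 19 - 95 = -76
Step 3: Total margin = 50 + -76 = -26

-26


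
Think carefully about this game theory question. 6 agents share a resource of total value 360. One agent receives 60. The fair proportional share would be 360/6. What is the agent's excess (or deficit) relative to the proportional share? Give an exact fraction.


Step 1: Proportional share = 360/6 = 60
Step 2: Agent's actual allocation = 60
Step 3: Excess = 60 - 60 = 0

0


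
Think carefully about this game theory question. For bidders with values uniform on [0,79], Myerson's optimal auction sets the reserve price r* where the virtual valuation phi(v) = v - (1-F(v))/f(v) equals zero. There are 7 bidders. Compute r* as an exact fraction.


Step 1: For U[0,79], F(v) = v/79 and f(v) = 1/79
Step 2: phi(v) = v - (1 - v/79)/(1/79) = v - (79 - v) = 2v - 79
Step 3: Set phi(r*) = 0: 2r* - 79 = 0
Step 4: r* = 79/2 (the number of bidders n = 7 does not enter)

79/2


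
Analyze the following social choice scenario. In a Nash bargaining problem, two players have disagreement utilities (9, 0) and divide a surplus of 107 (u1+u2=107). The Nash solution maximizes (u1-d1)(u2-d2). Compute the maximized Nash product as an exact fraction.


Step 1: The Nash solution splits surplus symmetrically above the disagreement point
Step 2: u1 = (total + d1 - d2)/2 = (107 + 9 - 0)/2 = 58
Step 3: u2 = (total - d1 + d2)/2 = (107 - 9 + 0)/2 = 49
Step 4: Nash product = (58 - 9) * (49 - 0)
Step 5: = 49 * 49 = 2401

2401


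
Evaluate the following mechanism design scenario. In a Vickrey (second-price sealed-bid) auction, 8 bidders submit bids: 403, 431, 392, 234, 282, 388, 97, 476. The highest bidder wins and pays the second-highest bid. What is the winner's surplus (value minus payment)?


Step 1: Sort bids in descending order: 476, 431, 403, 392, 388, 282, 234, 97
Step 2: The winning bid is the highest: 476
Step 3: The payment equals the second-highest bid: 431
Step 4: Surplus = winner's bid - payment = 476 - 431 = 45

45
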